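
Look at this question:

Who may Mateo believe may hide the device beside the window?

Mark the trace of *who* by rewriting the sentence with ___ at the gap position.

Who may Mateo believe ___ may hide the device beside the window?

Underlying clause: Mateo may believe who may hide the device beside the window.
'who' is the subject of the clause embedded under 'believe'. The gap is right after 'believe'.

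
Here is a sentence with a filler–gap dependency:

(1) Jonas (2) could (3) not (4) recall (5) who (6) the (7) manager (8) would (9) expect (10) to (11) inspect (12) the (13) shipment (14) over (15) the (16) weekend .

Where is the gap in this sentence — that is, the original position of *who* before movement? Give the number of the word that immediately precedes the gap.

9

In situ: The manager would expect who to inspect the shipment over the weekend.
The filler 'who' is interpreted as the direct object of 'expect'. Wh-movement fronts it, leaving a gap right after 'expect':
Jonas could not recall who the manager would expect ___ to inspect the shipment over the weekend.
'expect' is word 9.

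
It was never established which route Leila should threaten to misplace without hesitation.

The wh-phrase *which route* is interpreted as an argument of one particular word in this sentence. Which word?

In situ: Leila should threaten to misplace which route without hesitation.
'which route' is the direct object of 'misplace'. Wh-movement fronts it, leaving a gap right after 'misplace':
It was never established which route Leila should threaten to misplace ___ without hesitation.

misplace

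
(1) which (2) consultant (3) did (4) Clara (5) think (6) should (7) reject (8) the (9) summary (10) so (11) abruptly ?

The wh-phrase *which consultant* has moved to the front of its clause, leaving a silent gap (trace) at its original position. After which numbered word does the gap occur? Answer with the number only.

In situ: Clara did think which consultant should reject the summary so abruptly.
'which consultant' is the subject of the clause embedded under 'think'. Fronting leaves a gap immediately after 'think':
Which consultant did Clara think ___ should reject the summary so abruptly?
'think' is word 5.

5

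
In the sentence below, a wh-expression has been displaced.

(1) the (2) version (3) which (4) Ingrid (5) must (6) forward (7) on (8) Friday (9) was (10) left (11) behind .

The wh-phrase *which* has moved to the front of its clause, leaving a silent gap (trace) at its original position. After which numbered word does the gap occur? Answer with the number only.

6

'which' functions as the direct object of 'forward'. Fronting leaves a gap immediately after 'forward':
The version which Ingrid must forward ___ on Friday was left behind.
'forward' is word 6.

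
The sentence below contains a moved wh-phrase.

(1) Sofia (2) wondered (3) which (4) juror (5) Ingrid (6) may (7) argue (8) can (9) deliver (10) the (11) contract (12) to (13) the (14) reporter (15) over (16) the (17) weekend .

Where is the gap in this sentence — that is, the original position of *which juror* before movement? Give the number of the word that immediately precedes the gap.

Underlying clause: Ingrid may argue which juror can deliver the contract to the reporter over the weekend.
'which juror' functions as the subject of the clause embedded under 'argue'. It moves to the left edge, and the trace sits right after 'argue':
Sofia wondered which juror Ingrid may argue ___ can deliver the contract to the reporter over the weekend.
'argue' is word 7.

7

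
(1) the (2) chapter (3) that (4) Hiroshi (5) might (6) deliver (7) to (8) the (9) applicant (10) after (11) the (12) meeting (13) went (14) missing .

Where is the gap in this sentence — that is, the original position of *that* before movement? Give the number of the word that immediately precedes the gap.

'that' functions as the direct object of 'deliver'. Wh-movement fronts it, leaving a gap right after 'deliver':
The chapter that Hiroshi might deliver ___ to the applicant after the meeting went missing.
'deliver' is word 6.

6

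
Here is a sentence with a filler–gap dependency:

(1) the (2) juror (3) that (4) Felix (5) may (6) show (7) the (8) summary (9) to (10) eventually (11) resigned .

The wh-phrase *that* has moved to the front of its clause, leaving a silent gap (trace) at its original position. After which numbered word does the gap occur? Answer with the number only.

'that' is the object of the preposition 'to' (recipient of 'show'). It moves to the left edge, and the trace sits right after 'to':
The juror that Felix may show the summary to ___ eventually resigned.
'to' is word 9.

9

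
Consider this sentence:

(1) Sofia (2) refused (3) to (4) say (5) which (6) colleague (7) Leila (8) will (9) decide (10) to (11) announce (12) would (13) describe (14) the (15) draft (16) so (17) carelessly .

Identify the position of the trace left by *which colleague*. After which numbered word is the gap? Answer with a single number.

Underlying clause: Leila will decide to announce which colleague would describe the draft so carelessly.
'which colleague' is the subject of the clause embedded under 'announce'. Fronting leaves a gap immediately after 'announce':
Sofia refused to say which colleague Leila will decide to announce ___ would describe the draft so carelessly.
'announce' is word 11.

11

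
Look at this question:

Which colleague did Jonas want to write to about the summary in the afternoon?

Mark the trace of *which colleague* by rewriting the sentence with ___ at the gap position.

Which colleague did Jonas want to write to ___ about the summary in the afternoon?

In situ: Jonas did want to write to which colleague about the summary in the afternoon.
The filler 'which colleague' is interpreted as the object of the preposition 'to'. The gap is right after 'to'.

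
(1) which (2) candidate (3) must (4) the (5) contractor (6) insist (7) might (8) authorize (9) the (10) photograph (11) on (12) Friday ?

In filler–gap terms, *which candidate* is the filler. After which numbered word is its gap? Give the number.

6

In situ: The contractor must insist which candidate might authorize the photograph on Friday.
'which candidate' functions as the subject of the clause embedded under 'insist'. It moves to the left edge, and the trace sits right after 'insist':
Which candidate must the contractor insist ___ might authorize the photograph on Friday?
'insist' is word 6.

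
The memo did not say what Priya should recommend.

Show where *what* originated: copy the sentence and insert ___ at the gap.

The memo did not say what Priya should recommend ___.

Underlying clause: Priya should recommend what.
'what' functions as the direct object of 'recommend'. The gap is right after 'recommend'.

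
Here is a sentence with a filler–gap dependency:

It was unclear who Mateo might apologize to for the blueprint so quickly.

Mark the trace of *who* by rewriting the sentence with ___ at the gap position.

In situ: Mateo might apologize to who for the blueprint so quickly.
'who' is the object of the preposition 'to'. The gap is right after 'to'.

It was unclear who Mateo might apologize to ___ for the blueprint so quickly.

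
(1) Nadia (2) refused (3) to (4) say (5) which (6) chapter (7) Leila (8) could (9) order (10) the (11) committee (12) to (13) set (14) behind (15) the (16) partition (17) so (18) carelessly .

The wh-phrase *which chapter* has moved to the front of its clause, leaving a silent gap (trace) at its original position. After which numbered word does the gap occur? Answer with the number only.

In situ: Leila could order the committee to set which chapter behind the partition so carelessly.
'which chapter' functions as the direct object of 'set'. Fronting leaves a gap immediately after 'set':
Nadia refused to say which chapter Leila could order the committee to set ___ behind the partition so carelessly.
'set' is word 13.

13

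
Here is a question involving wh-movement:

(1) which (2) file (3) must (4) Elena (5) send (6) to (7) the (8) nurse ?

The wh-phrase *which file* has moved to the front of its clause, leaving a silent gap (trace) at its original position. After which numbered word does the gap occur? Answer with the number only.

5

Pre-movement form: Elena must send which file to the nurse.
The filler 'which file' is interpreted as the direct object of 'send'. Fronting leaves a gap immediately after 'send':
Which file must Elena send ___ to the nurse?
'send' is word 5.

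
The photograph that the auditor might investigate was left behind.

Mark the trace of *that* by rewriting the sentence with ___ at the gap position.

The filler 'that' is interpreted as the direct object of 'investigate'. The gap is right after 'investigate'.

The photograph that the auditor might investigate ___ was left behind.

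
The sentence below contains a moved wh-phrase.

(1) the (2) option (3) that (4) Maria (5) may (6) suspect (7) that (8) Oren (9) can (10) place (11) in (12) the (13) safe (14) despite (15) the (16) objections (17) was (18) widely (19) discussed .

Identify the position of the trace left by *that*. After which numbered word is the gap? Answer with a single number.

'that' functions as the direct object of 'place'. Fronting leaves a gap immediately after 'place':
The option that Maria may suspect that Oren can place ___ in the safe despite the objections was widely discussed.
'place' is word 10.

10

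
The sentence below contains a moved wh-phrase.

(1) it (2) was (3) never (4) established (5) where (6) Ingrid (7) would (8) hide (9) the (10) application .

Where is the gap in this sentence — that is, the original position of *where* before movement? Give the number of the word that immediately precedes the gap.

10

Before movement: Ingrid would hide the application where.
The filler 'where' is interpreted as the locative complement of 'hide'. Wh-movement fronts it, leaving a gap right after 'application':
It was never established where Ingrid would hide the application ___.
'application' is word 10.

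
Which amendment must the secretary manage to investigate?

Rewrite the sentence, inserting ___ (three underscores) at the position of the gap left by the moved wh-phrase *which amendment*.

Which amendment must the secretary manage to investigate ___?

Before movement: The secretary must manage to investigate which amendment.
'which amendment' is the direct object of 'investigate'. The gap is right after 'investigate'.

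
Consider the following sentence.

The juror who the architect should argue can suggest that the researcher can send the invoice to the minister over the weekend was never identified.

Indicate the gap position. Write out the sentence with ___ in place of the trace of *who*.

The juror who the architect should argue ___ can suggest that the researcher can send the invoice to the minister over the weekend was never identified.

'who' is the subject of the clause embedded under 'argue'. The gap is right after 'argue'.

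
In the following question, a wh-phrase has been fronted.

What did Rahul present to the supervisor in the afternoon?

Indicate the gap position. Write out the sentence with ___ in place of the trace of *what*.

Underlying clause: Rahul did present what to the supervisor in the afternoon.
The filler 'what' is interpreted as the direct object of 'present'. The gap is right after 'present'.

What did Rahul present ___ to the supervisor in the afternoon?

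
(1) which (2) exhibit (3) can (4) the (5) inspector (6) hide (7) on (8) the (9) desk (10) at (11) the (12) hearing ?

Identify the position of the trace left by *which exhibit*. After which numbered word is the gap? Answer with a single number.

Underlying clause: The inspector can hide which exhibit on the desk at the hearing.
'which exhibit' is the direct object of 'hide'. It moves to the left edge, and the trace sits right after 'hide':
Which exhibit can the inspector hide ___ on the desk at the hearing?
'hide' is word 6.

6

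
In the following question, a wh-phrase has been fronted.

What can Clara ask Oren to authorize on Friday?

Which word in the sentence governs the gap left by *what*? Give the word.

authorize

Before movement: Clara can ask Oren to authorize what on Friday.
'what' is the direct object of 'authorize'. It moves to the left edge, and the trace sits right after 'authorize':
What can Clara ask Oren to authorize ___ on Friday?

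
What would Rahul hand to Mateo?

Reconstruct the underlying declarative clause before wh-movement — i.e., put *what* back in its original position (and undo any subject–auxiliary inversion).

Rahul would hand what to Mateo.

The filler 'what' is interpreted as the direct object of 'hand'. It moves to the left edge, and the trace sits right after 'hand':
What would Rahul hand ___ to Mateo?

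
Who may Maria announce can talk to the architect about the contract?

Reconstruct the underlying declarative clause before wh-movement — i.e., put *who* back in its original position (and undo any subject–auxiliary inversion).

The filler 'who' is interpreted as the subject of the clause embedded under 'announce'. Wh-movement fronts it, leaving a gap right after 'announce':
Who may Maria announce ___ can talk to the architect about the contract?

Maria may announce who can talk to the architect about the contract.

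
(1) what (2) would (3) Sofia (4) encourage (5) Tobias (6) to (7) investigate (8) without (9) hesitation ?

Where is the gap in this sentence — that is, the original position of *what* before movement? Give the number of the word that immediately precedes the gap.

Before movement: Sofia would encourage Tobias to investigate what without hesitation.
'what' is the direct object of 'investigate'. Fronting leaves a gap immediately after 'investigate':
What would Sofia encourage Tobias to investigate ___ without hesitation?
'investigate' is word 7.

7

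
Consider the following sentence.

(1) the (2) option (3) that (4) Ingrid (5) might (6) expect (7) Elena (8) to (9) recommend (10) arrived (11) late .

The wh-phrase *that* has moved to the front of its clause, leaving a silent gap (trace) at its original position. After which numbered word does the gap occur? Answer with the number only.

The filler 'that' is interpreted as the direct object of 'recommend'. Wh-movement fronts it, leaving a gap right after 'recommend':
The option that Ingrid might expect Elena to recommend ___ arrived late.
'recommend' is word 9.

9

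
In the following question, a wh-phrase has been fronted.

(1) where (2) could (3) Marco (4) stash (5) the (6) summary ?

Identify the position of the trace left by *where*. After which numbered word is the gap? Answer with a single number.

Before movement: Marco could stash the summary where.
The filler 'where' is interpreted as the locative complement of 'stash'. Wh-movement fronts it, leaving a gap right after 'summary':
Where could Marco stash the summary ___?
'summary' is word 6.

6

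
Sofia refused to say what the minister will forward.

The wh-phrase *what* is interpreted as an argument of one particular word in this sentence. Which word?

Before movement: The minister will forward what.
'what' functions as the direct object of 'forward'. Fronting leaves a gap immediately after 'forward':
Sofia refused to say what the minister will forward ___.

forward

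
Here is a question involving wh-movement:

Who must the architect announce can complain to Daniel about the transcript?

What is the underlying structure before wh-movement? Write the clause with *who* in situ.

'who' is the subject of the clause embedded under 'announce'. Wh-movement fronts it, leaving a gap right after 'announce':
Who must the architect announce ___ can complain to Daniel about the transcript?

The architect must announce who can complain to Daniel about the transcript.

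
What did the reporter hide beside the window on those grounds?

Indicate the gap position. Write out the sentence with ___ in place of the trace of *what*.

Pre-movement form: The reporter did hide what beside the window on those grounds.
The filler 'what' is interpreted as the direct object of 'hide'. The gap is right after 'hide'.

What did the reporter hide ___ beside the window on those grounds?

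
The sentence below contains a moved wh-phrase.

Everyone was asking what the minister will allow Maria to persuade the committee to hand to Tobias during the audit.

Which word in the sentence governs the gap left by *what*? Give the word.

hand

Before movement: The minister will allow Maria to persuade the committee to hand what to Tobias during the audit.
'what' is the direct object of 'hand'. Fronting leaves a gap immediately after 'hand':
Everyone was asking what the minister will allow Maria to persuade the committee to hand ___ to Tobias during the audit.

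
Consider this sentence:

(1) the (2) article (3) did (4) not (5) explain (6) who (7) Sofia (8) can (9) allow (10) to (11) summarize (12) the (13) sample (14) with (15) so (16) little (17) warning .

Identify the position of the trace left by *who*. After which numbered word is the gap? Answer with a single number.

9

Underlying clause: Sofia can allow who to summarize the sample with so little warning.
The filler 'who' is interpreted as the direct object of 'allow'. Fronting leaves a gap immediately after 'allow':
The article did not explain who Sofia can allow ___ to summarize the sample with so little warning.
'allow' is word 9.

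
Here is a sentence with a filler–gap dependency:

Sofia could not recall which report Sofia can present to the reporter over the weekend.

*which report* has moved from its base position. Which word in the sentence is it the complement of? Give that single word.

Before movement: Sofia can present which report to the reporter over the weekend.
'which report' functions as the direct object of 'present'. Wh-movement fronts it, leaving a gap right after 'present':
Sofia could not recall which report Sofia can present ___ to the reporter over the weekend.

present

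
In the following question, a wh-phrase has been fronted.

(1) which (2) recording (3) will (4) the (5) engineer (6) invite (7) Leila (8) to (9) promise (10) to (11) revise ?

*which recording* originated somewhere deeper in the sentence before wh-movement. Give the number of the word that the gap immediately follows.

Underlying clause: The engineer will invite Leila to promise to revise which recording.
'which recording' is the direct object of 'revise'. Wh-movement fronts it, leaving a gap right after 'revise':
Which recording will the engineer invite Leila to promise to revise ___?
'revise' is word 11.

11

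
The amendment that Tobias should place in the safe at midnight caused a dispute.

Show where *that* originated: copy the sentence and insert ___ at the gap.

'that' is the direct object of 'place'. The gap is right after 'place'.

The amendment that Tobias should place ___ in the safe at midnight caused a dispute.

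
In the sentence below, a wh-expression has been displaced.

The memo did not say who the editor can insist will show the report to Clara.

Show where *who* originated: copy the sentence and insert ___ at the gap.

The memo did not say who the editor can insist ___ will show the report to Clara.

Before movement: The editor can insist who will show the report to Clara.
The filler 'who' is interpreted as the subject of the clause embedded under 'insist'. The gap is right after 'insist'.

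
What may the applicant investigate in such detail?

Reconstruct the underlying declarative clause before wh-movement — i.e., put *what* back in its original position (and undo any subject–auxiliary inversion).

The applicant may investigate what in such detail.

'what' is the direct object of 'investigate'. It moves to the left edge, and the trace sits right after 'investigate':
What may the applicant investigate ___ in such detail?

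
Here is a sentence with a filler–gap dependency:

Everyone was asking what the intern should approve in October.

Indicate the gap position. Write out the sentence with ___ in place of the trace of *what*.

Everyone was asking what the intern should approve ___ in October.

In situ: The intern should approve what in October.
'what' functions as the direct object of 'approve'. The gap is right after 'approve'.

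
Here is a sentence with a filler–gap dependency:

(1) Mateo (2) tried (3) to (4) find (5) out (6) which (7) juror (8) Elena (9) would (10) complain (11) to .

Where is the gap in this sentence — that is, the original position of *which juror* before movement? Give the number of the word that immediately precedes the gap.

11

Pre-movement form: Elena would complain to which juror.
The filler 'which juror' is interpreted as the object of the preposition 'to'. Fronting leaves a gap immediately after 'to':
Mateo tried to find out which juror Elena would complain to ___.
'to' is word 11.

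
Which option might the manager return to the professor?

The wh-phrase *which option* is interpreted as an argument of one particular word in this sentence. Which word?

In situ: The manager might return which option to the professor.
'which option' is the direct object of 'return'. It moves to the left edge, and the trace sits right after 'return':
Which option might the manager return ___ to the professor?

return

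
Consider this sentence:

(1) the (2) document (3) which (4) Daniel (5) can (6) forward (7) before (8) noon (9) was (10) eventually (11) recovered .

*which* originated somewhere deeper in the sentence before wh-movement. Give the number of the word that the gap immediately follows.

'which' is the direct object of 'forward'. It moves to the left edge, and the trace sits right after 'forward':
The document which Daniel can forward ___ before noon was eventually recovered.
'forward' is word 6.

6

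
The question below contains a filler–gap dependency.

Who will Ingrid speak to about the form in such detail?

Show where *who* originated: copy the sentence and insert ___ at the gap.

Who will Ingrid speak to ___ about the form in such detail?

Pre-movement form: Ingrid will speak to who about the form in such detail.
'who' is the object of the preposition 'to'. The gap is right after 'to'.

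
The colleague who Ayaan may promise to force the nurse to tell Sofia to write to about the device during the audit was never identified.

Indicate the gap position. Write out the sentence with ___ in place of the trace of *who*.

The colleague who Ayaan may promise to force the nurse to tell Sofia to write to ___ about the device during the audit was never identified.

'who' is the object of the preposition 'to'. The gap is right after 'to'.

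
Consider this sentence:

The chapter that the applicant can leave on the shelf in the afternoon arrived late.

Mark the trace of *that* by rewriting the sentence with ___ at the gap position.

The chapter that the applicant can leave ___ on the shelf in the afternoon arrived late.

The filler 'that' is interpreted as the direct object of 'leave'. The gap is right after 'leave'.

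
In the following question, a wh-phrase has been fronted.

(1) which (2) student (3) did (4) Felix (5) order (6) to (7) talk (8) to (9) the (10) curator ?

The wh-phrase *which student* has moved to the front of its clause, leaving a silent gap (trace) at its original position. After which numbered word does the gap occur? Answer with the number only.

In situ: Felix did order which student to talk to the curator.
'which student' is the direct object of 'order'. It moves to the left edge, and the trace sits right after 'order':
Which student did Felix order ___ to talk to the curator?
'order' is word 5.

5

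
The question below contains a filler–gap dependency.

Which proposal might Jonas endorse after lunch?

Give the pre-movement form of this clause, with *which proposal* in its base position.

Jonas might endorse which proposal after lunch.

The filler 'which proposal' is interpreted as the direct object of 'endorse'. Fronting leaves a gap immediately after 'endorse':
Which proposal might Jonas endorse ___ after lunch?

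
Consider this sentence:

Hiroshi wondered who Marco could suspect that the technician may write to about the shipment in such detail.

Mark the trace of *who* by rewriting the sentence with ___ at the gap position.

Hiroshi wondered who Marco could suspect that the technician may write to ___ about the shipment in such detail.

Pre-movement form: Marco could suspect that the technician may write to who about the shipment in such detail.
'who' functions as the object of the preposition 'to'. The gap is right after 'to'.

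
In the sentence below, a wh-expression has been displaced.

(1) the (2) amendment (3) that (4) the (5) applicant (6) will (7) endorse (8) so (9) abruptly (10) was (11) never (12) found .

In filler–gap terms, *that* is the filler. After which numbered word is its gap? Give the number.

'that' functions as the direct object of 'endorse'. It moves to the left edge, and the trace sits right after 'endorse':
The amendment that the applicant will endorse ___ so abruptly was never found.
'endorse' is word 7.

7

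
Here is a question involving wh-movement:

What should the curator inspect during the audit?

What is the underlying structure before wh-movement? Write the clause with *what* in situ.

'what' is the direct object of 'inspect'. Wh-movement fronts it, leaving a gap right after 'inspect':
What should the curator inspect ___ during the audit?

The curator should inspect what during the audit.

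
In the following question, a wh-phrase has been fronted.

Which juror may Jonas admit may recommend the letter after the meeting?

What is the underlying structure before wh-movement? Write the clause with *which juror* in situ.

Jonas may admit which juror may recommend the letter after the meeting.

The filler 'which juror' is interpreted as the subject of the clause embedded under 'admit'. It moves to the left edge, and the trace sits right after 'admit':
Which juror may Jonas admit ___ may recommend the letter after the meeting?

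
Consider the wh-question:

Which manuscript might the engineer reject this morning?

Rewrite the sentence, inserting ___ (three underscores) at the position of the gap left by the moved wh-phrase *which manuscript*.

Before movement: The engineer might reject which manuscript this morning.
The filler 'which manuscript' is interpreted as the direct object of 'reject'. The gap is right after 'reject'.

Which manuscript might the engineer reject ___ this morning?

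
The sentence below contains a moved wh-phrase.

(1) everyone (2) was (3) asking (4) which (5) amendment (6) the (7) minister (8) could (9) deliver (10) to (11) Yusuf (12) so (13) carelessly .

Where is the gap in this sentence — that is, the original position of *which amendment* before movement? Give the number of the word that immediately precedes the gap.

9

In situ: The minister could deliver which amendment to Yusuf so carelessly.
'which amendment' functions as the direct object of 'deliver'. It moves to the left edge, and the trace sits right after 'deliver':
Everyone was asking which amendment the minister could deliver ___ to Yusuf so carelessly.
'deliver' is word 9.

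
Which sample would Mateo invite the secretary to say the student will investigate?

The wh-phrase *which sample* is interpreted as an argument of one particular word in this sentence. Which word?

investigate

Underlying clause: Mateo would invite the secretary to say the student will investigate which sample.
'which sample' is the direct object of 'investigate'. It moves to the left edge, and the trace sits right after 'investigate':
Which sample would Mateo invite the secretary to say the student will investigate ___?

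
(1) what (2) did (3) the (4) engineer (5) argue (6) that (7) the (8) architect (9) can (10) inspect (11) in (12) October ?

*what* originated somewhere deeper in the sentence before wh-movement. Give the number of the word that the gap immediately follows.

Underlying clause: The engineer did argue that the architect can inspect what in October.
'what' is the direct object of 'inspect'. Fronting leaves a gap immediately after 'inspect':
What did the engineer argue that the architect can inspect ___ in October?
'inspect' is word 10.

10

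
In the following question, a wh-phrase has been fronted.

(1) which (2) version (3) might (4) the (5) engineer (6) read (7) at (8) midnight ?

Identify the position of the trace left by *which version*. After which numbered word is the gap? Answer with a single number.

In situ: The engineer might read which version at midnight.
'which version' is the direct object of 'read'. It moves to the left edge, and the trace sits right after 'read':
Which version might the engineer read ___ at midnight?
'read' is word 6.

6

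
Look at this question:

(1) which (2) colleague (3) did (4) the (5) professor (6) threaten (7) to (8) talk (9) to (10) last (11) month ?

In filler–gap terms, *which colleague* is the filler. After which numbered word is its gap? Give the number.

9

Pre-movement form: The professor did threaten to talk to which colleague last month.
'which colleague' functions as the object of the preposition 'to'. Fronting leaves a gap immediately after 'to':
Which colleague did the professor threaten to talk to ___ last month?
'to' is word 9.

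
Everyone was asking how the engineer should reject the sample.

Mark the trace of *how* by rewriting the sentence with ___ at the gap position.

Everyone was asking how the engineer should reject the sample ___.

Pre-movement form: The engineer should reject the sample how.
'how' is the manner adjunct. The gap is right after 'sample'.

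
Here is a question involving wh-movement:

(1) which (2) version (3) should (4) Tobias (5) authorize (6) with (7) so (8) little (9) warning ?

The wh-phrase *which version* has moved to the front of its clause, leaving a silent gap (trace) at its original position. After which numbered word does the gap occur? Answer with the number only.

Underlying clause: Tobias should authorize which version with so little warning.
'which version' functions as the direct object of 'authorize'. Wh-movement fronts it, leaving a gap right after 'authorize':
Which version should Tobias authorize ___ with so little warning?
'authorize' is word 5.

5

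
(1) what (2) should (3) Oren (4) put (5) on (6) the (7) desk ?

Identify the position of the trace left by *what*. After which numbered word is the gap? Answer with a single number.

In situ: Oren should put what on the desk.
The filler 'what' is interpreted as the direct object of 'put'. It moves to the left edge, and the trace sits right after 'put':
What should Oren put ___ on the desk?
'put' is word 4.

4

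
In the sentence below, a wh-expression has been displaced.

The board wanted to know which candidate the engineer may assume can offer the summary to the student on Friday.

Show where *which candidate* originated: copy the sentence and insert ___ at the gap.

Underlying clause: The engineer may assume which candidate can offer the summary to the student on Friday.
'which candidate' functions as the subject of the clause embedded under 'assume'. The gap is right after 'assume'.

The board wanted to know which candidate the engineer may assume ___ can offer the summary to the student on Friday.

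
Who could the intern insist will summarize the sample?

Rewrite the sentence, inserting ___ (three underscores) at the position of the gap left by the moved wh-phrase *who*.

Who could the intern insist ___ will summarize the sample?

Underlying clause: The intern could insist who will summarize the sample.
The filler 'who' is interpreted as the subject of the clause embedded under 'insist'. The gap is right after 'insist'.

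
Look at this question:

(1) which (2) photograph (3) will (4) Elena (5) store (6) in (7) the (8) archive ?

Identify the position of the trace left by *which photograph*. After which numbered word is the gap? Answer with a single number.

Before movement: Elena will store which photograph in the archive.
'which photograph' functions as the direct object of 'store'. Fronting leaves a gap immediately after 'store':
Which photograph will Elena store ___ in the archive?
'store' is word 5.

5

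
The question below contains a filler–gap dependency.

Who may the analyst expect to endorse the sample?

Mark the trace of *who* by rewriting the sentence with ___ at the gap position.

Who may the analyst expect ___ to endorse the sample?

Pre-movement form: The analyst may expect who to endorse the sample.
'who' is the direct object of 'expect'. The gap is right after 'expect'.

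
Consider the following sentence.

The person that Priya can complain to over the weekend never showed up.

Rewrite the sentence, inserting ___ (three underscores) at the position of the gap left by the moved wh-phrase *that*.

'that' functions as the object of the preposition 'to'. The gap is right after 'to'.

The person that Priya can complain to ___ over the weekend never showed up.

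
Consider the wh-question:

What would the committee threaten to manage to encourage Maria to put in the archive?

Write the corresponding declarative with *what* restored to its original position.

The committee would threaten to manage to encourage Maria to put what in the archive.

The filler 'what' is interpreted as the direct object of 'put'. Wh-movement fronts it, leaving a gap right after 'put':
What would the committee threaten to manage to encourage Maria to put ___ in the archive?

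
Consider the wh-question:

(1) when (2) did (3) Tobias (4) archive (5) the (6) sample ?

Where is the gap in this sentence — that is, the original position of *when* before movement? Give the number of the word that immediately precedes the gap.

In situ: Tobias did archive the sample when.
The filler 'when' is interpreted as the temporal adjunct. It moves to the left edge, and the trace sits right after 'sample':
When did Tobias archive the sample ___?
'sample' is word 6.

6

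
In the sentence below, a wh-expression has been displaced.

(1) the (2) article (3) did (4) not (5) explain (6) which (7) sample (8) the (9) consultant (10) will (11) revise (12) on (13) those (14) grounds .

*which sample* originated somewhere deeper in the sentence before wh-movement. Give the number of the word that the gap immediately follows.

11

Before movement: The consultant will revise which sample on those grounds.
The filler 'which sample' is interpreted as the direct object of 'revise'. Fronting leaves a gap immediately after 'revise':
The article did not explain which sample the consultant will revise ___ on those grounds.
'revise' is word 11.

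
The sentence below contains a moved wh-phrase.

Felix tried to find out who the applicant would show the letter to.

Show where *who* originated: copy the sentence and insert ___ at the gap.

Felix tried to find out who the applicant would show the letter to ___.

In situ: The applicant would show the letter to who.
The filler 'who' is interpreted as the object of the preposition 'to' (recipient of 'show'). The gap is right after 'to'.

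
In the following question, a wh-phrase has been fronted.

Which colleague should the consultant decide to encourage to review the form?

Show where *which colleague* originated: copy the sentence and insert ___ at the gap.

Pre-movement form: The consultant should decide to encourage which colleague to review the form.
The filler 'which colleague' is interpreted as the direct object of 'encourage'. The gap is right after 'encourage'.

Which colleague should the consultant decide to encourage ___ to review the form?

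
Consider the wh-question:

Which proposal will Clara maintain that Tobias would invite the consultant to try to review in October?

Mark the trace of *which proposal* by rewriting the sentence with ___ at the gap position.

In situ: Clara will maintain that Tobias would invite the consultant to try to review which proposal in October.
'which proposal' is the direct object of 'review'. The gap is right after 'review'.

Which proposal will Clara maintain that Tobias would invite the consultant to try to review ___ in October?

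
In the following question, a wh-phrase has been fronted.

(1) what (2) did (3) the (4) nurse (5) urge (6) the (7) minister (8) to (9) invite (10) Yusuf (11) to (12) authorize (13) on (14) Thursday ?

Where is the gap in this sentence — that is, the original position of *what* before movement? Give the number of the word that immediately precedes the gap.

12

Underlying clause: The nurse did urge the minister to invite Yusuf to authorize what on Thursday.
'what' functions as the direct object of 'authorize'. Wh-movement fronts it, leaving a gap right after 'authorize':
What did the nurse urge the minister to invite Yusuf to authorize ___ on Thursday?
'authorize' is word 12.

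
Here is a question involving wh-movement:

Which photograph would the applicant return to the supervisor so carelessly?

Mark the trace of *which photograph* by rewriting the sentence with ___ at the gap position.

Which photograph would the applicant return ___ to the supervisor so carelessly?

Underlying clause: The applicant would return which photograph to the supervisor so carelessly.
'which photograph' is the direct object of 'return'. The gap is right after 'return'.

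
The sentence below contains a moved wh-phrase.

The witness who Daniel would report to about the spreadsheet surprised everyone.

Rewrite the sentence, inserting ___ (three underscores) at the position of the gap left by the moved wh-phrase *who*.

The witness who Daniel would report to ___ about the spreadsheet surprised everyone.

'who' functions as the object of the preposition 'to'. The gap is right after 'to'.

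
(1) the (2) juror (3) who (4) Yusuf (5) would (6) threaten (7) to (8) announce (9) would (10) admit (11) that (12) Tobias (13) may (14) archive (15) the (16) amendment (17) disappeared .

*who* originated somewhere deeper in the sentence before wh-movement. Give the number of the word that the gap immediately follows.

8

'who' functions as the subject of the clause embedded under 'announce'. Fronting leaves a gap immediately after 'announce':
The juror who Yusuf would threaten to announce ___ would admit that Tobias may archive the amendment disappeared.
'announce' is word 8.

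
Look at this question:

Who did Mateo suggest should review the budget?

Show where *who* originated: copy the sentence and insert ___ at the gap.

Who did Mateo suggest ___ should review the budget?

In situ: Mateo did suggest who should review the budget.
'who' is the subject of the clause embedded under 'suggest'. The gap is right after 'suggest'.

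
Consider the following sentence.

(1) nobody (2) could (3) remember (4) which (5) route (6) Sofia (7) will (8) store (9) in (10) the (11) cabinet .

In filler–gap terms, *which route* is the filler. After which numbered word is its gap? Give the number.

8

In situ: Sofia will store which route in the cabinet.
'which route' functions as the direct object of 'store'. Wh-movement fronts it, leaving a gap right after 'store':
Nobody could remember which route Sofia will store ___ in the cabinet.
'store' is word 8.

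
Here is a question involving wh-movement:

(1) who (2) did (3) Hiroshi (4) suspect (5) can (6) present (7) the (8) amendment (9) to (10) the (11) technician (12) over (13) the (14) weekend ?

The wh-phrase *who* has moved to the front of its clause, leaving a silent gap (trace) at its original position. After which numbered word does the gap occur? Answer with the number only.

Pre-movement form: Hiroshi did suspect who can present the amendment to the technician over the weekend.
'who' functions as the subject of the clause embedded under 'suspect'. Fronting leaves a gap immediately after 'suspect':
Who did Hiroshi suspect ___ can present the amendment to the technician over the weekend?
'suspect' is word 4.

4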